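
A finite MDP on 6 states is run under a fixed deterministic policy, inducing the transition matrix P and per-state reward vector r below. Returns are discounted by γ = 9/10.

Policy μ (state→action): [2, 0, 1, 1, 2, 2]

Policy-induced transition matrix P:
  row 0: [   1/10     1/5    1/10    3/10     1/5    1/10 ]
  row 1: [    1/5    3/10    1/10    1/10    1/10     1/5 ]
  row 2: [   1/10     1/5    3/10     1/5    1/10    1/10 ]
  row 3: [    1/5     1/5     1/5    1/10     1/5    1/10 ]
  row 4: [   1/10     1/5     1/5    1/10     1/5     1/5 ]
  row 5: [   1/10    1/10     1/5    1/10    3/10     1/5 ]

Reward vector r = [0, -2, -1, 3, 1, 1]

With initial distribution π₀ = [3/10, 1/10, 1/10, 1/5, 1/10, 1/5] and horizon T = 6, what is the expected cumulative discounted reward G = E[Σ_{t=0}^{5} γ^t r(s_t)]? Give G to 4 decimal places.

G = 1.3429

t=0: π = [0.3000, 0.1000, 0.1000, 0.2000, 0.1000, 0.2000], E[r] = 0.6000, γ^t·E[r] = 0.600000, running G = 0.600000
t=1: π = [0.1300, 0.1900, 0.1700, 0.1700, 0.2000, 0.1400], E[r] = 0.3000, γ^t·E[r] = 0.270000, running G = 0.870000
t=2: π = [0.1360, 0.2050, 0.1850, 0.1430, 0.1780, 0.1530], E[r] = 0.1650, γ^t·E[r] = 0.133650, running G = 1.003650
t=3: π = [0.1348, 0.2052, 0.1844, 0.1457, 0.1763, 0.1536], E[r] = 0.1722, γ^t·E[r] = 0.125534, running G = 1.129184
t=4: π = [0.1351, 0.2052, 0.1844, 0.1454, 0.1764, 0.1535], E[r] = 0.1714, γ^t·E[r] = 0.112423, running G = 1.241607
t=5: π = [0.1351, 0.2052, 0.1844, 0.1455, 0.1764, 0.1535], E[r] = 0.1715, γ^t·E[r] = 0.101290, running G = 1.342896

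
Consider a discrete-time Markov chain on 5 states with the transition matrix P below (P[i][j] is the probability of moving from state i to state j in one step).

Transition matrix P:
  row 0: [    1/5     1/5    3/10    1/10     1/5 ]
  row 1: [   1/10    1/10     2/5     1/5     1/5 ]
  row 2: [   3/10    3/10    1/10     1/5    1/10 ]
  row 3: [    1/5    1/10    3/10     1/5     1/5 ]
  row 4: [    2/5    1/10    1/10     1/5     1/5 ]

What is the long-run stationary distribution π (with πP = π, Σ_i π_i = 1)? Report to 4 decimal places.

π = [0.2417, 0.1711, 0.2348, 0.1758, 0.1765]

Balance equations π_j = Σ_i π_i·P[i][j]:
  π_0 = 1/5·π_0 + 1/10·π_1 + 3/10·π_2 + 1/5·π_3 + 2/5·π_4
  π_1 = 1/5·π_0 + 1/10·π_1 + 3/10·π_2 + 1/10·π_3 + 1/10·π_4
  π_2 = 3/10·π_0 + 2/5·π_1 + 1/10·π_2 + 3/10·π_3 + 1/10·π_4
  π_3 = 1/10·π_0 + 1/5·π_1 + 1/5·π_2 + 1/5·π_3 + 1/5·π_4
  normalize: π_0 + π_1 + π_2 + π_3 + π_4 = 1
Solving the linear system gives exactly π = [283/1171, 1002/5855, 275/1171, 2059/11710, 2067/11710].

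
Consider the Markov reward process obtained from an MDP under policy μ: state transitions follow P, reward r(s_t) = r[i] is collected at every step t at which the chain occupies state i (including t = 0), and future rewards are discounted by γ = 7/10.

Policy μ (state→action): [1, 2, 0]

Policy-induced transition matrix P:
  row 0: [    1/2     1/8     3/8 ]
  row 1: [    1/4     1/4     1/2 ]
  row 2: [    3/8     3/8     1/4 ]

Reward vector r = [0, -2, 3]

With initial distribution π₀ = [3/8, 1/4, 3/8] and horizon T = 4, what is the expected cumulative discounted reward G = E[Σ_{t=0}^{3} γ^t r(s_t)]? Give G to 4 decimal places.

G = 1.5219

t=0: π = [0.3750, 0.2500, 0.3750], E[r] = 0.6250, γ^t·E[r] = 0.625000, running G = 0.625000
t=1: π = [0.3906, 0.2500, 0.3594], E[r] = 0.5781, γ^t·E[r] = 0.404688, running G = 1.029688
t=2: π = [0.3926, 0.2461, 0.3613], E[r] = 0.5918, γ^t·E[r] = 0.289980, running G = 1.319668
t=3: π = [0.3933, 0.2461, 0.3606], E[r] = 0.5896, γ^t·E[r] = 0.202233, running G = 1.521901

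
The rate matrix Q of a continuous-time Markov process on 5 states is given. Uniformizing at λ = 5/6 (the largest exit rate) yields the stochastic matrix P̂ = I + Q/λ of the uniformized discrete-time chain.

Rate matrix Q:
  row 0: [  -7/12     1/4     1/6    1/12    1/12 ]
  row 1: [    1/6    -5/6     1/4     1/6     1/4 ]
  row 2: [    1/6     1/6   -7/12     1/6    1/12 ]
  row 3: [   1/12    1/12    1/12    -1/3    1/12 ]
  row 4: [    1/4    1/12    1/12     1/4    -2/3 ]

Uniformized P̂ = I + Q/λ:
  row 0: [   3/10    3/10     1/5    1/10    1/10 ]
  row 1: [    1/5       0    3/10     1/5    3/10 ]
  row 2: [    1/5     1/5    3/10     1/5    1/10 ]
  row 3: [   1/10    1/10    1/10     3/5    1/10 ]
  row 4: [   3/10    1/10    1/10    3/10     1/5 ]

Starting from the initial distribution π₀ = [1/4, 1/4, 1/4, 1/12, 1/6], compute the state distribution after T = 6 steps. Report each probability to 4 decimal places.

π = [0.2026, 0.1449, 0.1869, 0.3222, 0.1434]

t=0: π = [0.2500, 0.2500, 0.2500, 0.0833, 0.1667]
t=1: π = [0.2333, 0.1500, 0.2250, 0.2250, 0.1667]
t=2: π = [0.2175, 0.1542, 0.1983, 0.2833, 0.1467]
t=3: π = [0.2081, 0.1479, 0.1923, 0.3063, 0.1455]
t=4: π = [0.2047, 0.1461, 0.1888, 0.3162, 0.1441]
t=5: π = [0.2033, 0.1452, 0.1875, 0.3204, 0.1436]
t=6: π = [0.2026, 0.1449, 0.1869, 0.3222, 0.1434]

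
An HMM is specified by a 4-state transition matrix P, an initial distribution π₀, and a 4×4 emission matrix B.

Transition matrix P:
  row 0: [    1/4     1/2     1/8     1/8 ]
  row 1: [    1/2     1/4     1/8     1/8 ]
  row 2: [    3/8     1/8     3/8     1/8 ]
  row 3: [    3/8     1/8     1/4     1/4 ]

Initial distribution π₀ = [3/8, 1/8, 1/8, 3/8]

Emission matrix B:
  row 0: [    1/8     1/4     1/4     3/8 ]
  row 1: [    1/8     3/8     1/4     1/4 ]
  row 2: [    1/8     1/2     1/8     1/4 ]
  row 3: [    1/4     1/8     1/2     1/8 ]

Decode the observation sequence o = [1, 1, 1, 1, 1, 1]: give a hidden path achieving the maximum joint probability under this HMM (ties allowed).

path = [2, 2, 2, 2, 2, 2]

t=0: δ = [9.375e-02, 4.688e-02, 6.250e-02, 4.688e-02]  (obs o_0=1)
t=1: δ = [5.859e-03, 1.758e-02, 1.172e-02, 1.465e-03]  ψ = [0, 0, 2, 0]  (obs o_1=1)
t=2: δ = [2.197e-03, 1.648e-03, 2.197e-03, 2.747e-04]  ψ = [1, 1, 2, 1]  (obs o_2=1)
t=3: δ = [2.060e-04, 4.120e-04, 4.120e-04, 3.433e-05]  ψ = [1, 0, 2, 0]  (obs o_3=1)
t=4: δ = [5.150e-05, 3.862e-05, 7.725e-05, 6.437e-06]  ψ = [1, 0, 2, 1]  (obs o_4=1)
t=5: δ = [7.242e-06, 9.656e-06, 1.448e-05, 1.207e-06]  ψ = [2, 0, 2, 2]  (obs o_5=1)
backtrack: best end state = 2; path = [2, 2, 2, 2, 2, 2]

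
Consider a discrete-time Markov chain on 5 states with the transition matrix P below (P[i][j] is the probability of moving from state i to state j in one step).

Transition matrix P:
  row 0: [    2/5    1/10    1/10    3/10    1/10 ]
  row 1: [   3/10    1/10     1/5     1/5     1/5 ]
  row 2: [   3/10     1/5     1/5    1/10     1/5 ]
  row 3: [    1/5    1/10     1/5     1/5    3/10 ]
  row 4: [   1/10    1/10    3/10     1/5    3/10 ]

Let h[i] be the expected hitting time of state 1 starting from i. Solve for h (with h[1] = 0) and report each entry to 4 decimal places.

First-step conditioning: h[1] = 0; for i ≠ 1, h[i] = 1 + Σ_k P[i][k]·h[k].
  h[0] = 1 + 2/5·h[0] + 1/10·h[2] + 3/10·h[3] + 1/10·h[4]
  h[2] = 1 + 3/10·h[0] + 1/5·h[2] + 1/10·h[3] + 1/5·h[4]
  h[3] = 1 + 1/5·h[0] + 1/5·h[2] + 1/5·h[3] + 3/10·h[4]
  h[4] = 1 + 1/10·h[0] + 3/10·h[2] + 1/5·h[3] + 3/10·h[4]
Solving the 4×4 linear system over states ≠ 1 gives exactly h = [271/32, 0, 241/32, 267/32, 33/4] (h[1] = 0 is the target).

h = [8.4688, 0.0000, 7.5313, 8.3438, 8.2500]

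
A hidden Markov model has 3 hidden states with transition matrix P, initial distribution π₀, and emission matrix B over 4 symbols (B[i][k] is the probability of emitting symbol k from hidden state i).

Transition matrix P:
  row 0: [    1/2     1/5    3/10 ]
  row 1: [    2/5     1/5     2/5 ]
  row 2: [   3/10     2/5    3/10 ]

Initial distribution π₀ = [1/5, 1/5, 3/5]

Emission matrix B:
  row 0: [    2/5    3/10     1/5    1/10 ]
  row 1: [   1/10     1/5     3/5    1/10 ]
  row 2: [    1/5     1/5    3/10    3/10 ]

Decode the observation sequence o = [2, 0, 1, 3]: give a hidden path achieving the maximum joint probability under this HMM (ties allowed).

path = [2, 0, 0, 2]

t=0: δ = [4.000e-02, 1.200e-01, 1.800e-01]  (obs o_0=2)
t=1: δ = [2.160e-02, 7.200e-03, 1.080e-02]  ψ = [2, 2, 2]  (obs o_1=0)
t=2: δ = [3.240e-03, 8.640e-04, 1.296e-03]  ψ = [0, 0, 0]  (obs o_2=1)
t=3: δ = [1.620e-04, 6.480e-05, 2.916e-04]  ψ = [0, 0, 0]  (obs o_3=3)
backtrack: best end state = 2; path = [2, 0, 0, 2]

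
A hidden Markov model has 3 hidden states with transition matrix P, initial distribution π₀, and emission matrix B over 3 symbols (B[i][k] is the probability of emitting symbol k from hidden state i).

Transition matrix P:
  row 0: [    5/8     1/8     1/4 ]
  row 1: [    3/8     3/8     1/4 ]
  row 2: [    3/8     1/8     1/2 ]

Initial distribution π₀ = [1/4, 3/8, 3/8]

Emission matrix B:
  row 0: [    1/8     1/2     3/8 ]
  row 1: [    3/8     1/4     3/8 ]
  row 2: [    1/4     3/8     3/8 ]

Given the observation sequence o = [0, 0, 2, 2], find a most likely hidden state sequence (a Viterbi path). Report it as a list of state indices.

path = [1, 1, 0, 0]

t=0: δ = [3.125e-02, 1.406e-01, 9.375e-02]  (obs o_0=0)
t=1: δ = [6.592e-03, 1.978e-02, 1.172e-02]  ψ = [1, 1, 2]  (obs o_1=0)
t=2: δ = [2.781e-03, 2.781e-03, 2.197e-03]  ψ = [1, 1, 2]  (obs o_2=2)
t=3: δ = [6.518e-04, 3.911e-04, 4.120e-04]  ψ = [0, 1, 2]  (obs o_3=2)
backtrack: best end state = 0; path = [1, 1, 0, 0]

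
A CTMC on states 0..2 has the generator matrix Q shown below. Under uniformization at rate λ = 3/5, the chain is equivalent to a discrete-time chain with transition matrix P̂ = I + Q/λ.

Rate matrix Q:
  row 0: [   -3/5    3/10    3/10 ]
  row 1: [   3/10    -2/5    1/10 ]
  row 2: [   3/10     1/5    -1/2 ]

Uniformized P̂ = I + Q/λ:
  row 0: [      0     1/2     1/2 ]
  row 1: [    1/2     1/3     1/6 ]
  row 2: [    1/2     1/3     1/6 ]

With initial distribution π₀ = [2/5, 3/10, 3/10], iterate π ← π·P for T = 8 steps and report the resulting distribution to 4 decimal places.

π = [0.3336, 0.3888, 0.2776]

t=0: π = [0.4000, 0.3000, 0.3000]
t=1: π = [0.3000, 0.4000, 0.3000]
t=2: π = [0.3500, 0.3833, 0.2667]
t=3: π = [0.3250, 0.3917, 0.2833]
t=4: π = [0.3375, 0.3875, 0.2750]
t=5: π = [0.3313, 0.3896, 0.2792]
t=6: π = [0.3344, 0.3885, 0.2771]
t=7: π = [0.3328, 0.3891, 0.2781]
t=8: π = [0.3336, 0.3888, 0.2776]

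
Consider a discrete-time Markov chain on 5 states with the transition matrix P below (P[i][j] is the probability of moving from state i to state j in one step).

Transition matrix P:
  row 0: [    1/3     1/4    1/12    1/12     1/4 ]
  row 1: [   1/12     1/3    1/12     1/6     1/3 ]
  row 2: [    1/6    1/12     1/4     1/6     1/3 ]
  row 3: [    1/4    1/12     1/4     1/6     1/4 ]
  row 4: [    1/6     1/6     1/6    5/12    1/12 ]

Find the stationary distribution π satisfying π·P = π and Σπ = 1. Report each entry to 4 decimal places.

π = [0.2027, 0.1827, 0.1658, 0.2096, 0.2392]

Balance equations π_j = Σ_i π_i·P[i][j]:
  π_0 = 1/3·π_0 + 1/12·π_1 + 1/6·π_2 + 1/4·π_3 + 1/6·π_4
  π_1 = 1/4·π_0 + 1/3·π_1 + 1/12·π_2 + 1/12·π_3 + 1/6·π_4
  π_2 = 1/12·π_0 + 1/12·π_1 + 1/4·π_2 + 1/4·π_3 + 1/6·π_4
  π_3 = 1/12·π_0 + 1/6·π_1 + 1/6·π_2 + 1/6·π_3 + 5/12·π_4
  normalize: π_0 + π_1 + π_2 + π_3 + π_4 = 1
Solving the linear system gives exactly π = [3443/16987, 3104/16987, 2817/16987, 3560/16987, 4063/16987].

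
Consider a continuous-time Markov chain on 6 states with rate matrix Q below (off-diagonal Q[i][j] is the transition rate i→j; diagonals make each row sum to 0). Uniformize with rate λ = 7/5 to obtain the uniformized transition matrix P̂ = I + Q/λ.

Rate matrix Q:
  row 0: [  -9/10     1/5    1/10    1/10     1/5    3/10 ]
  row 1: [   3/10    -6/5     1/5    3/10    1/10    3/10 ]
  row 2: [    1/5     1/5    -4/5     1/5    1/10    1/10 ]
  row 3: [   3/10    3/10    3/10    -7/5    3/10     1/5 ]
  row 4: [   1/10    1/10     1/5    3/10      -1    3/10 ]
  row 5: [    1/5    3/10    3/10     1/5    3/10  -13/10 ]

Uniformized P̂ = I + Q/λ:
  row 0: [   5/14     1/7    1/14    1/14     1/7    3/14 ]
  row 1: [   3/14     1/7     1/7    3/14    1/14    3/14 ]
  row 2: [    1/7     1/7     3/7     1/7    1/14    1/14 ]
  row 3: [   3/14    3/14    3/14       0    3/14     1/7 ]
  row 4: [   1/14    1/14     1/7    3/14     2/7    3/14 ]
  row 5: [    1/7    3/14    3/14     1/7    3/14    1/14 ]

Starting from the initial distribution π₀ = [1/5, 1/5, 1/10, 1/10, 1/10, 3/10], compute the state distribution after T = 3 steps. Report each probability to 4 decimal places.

π = [0.1935, 0.1520, 0.2073, 0.1323, 0.1614, 0.1536]

t=0: π = [0.2000, 0.2000, 0.1000, 0.1000, 0.1000, 0.3000]
t=1: π = [0.2000, 0.1643, 0.1857, 0.1357, 0.1643, 0.1500]
t=2: π = [0.1954, 0.1515, 0.2020, 0.1327, 0.1617, 0.1566]
t=3: π = [0.1935, 0.1520, 0.2073, 0.1323, 0.1614, 0.1536]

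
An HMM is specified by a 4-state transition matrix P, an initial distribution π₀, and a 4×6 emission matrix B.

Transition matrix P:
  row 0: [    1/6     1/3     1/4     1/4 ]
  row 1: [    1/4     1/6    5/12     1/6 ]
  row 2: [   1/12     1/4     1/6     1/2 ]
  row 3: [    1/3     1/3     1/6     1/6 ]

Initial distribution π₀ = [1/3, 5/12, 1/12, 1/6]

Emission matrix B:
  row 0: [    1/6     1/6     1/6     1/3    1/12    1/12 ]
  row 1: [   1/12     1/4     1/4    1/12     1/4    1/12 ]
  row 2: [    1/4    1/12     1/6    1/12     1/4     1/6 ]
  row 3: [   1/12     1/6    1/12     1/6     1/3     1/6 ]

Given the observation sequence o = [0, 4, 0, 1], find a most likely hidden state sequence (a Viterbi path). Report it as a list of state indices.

path = [0, 1, 2, 3]

t=0: δ = [5.556e-02, 3.472e-02, 2.083e-02, 1.389e-02]  (obs o_0=0)
t=1: δ = [7.716e-04, 4.630e-03, 3.617e-03, 4.630e-03]  ψ = [0, 0, 1, 0]  (obs o_1=4)
t=2: δ = [2.572e-04, 1.286e-04, 4.823e-04, 1.507e-04]  ψ = [3, 3, 1, 2]  (obs o_2=0)
t=3: δ = [8.372e-06, 3.014e-05, 6.698e-06, 4.019e-05]  ψ = [3, 2, 2, 2]  (obs o_3=1)
backtrack: best end state = 3; path = [0, 1, 2, 3]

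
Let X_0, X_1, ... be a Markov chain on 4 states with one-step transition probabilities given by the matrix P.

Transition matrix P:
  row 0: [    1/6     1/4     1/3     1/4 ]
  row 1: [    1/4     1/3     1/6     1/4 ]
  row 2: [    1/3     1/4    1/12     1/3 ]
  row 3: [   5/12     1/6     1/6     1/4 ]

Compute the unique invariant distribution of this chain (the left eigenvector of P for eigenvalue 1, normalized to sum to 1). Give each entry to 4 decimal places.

Balance equations π_j = Σ_i π_i·P[i][j]:
  π_0 = 1/6·π_0 + 1/4·π_1 + 1/3·π_2 + 5/12·π_3
  π_1 = 1/4·π_0 + 1/3·π_1 + 1/4·π_2 + 1/6·π_3
  π_2 = 1/3·π_0 + 1/6·π_1 + 1/12·π_2 + 1/6·π_3
  normalize: π_0 + π_1 + π_2 + π_3 = 1
Solving the linear system gives exactly π = [287/1000, 497/2000, 99/500, 533/2000].

π = [0.2870, 0.2485, 0.1980, 0.2665]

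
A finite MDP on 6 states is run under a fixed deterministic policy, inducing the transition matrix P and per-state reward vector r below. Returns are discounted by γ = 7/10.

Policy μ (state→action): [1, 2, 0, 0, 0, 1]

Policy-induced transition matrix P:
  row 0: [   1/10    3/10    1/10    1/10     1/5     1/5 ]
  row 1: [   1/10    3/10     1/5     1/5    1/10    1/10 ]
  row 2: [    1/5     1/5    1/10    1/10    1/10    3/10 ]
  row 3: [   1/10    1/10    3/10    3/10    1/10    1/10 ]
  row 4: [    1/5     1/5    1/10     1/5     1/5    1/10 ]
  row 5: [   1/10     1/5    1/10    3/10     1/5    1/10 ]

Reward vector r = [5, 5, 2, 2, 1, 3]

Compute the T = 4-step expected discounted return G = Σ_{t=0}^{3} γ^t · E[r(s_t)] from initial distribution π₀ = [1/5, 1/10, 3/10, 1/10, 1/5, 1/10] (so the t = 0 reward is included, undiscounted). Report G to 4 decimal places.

t=0: π = [0.2000, 0.1000, 0.3000, 0.1000, 0.2000, 0.1000], E[r] = 2.8000, γ^t·E[r] = 2.800000, running G = 2.800000
t=1: π = [0.1500, 0.2200, 0.1300, 0.1700, 0.1500, 0.1800], E[r] = 3.1400, γ^t·E[r] = 2.198000, running G = 4.998000
t=2: π = [0.1280, 0.2200, 0.1560, 0.2070, 0.1480, 0.1410], E[r] = 3.0370, γ^t·E[r] = 1.488130, running G = 6.486130
t=3: π = [0.1304, 0.2141, 0.1634, 0.2064, 0.1417, 0.1440], E[r] = 3.0358, γ^t·E[r] = 1.041279, running G = 7.527409

G = 7.5274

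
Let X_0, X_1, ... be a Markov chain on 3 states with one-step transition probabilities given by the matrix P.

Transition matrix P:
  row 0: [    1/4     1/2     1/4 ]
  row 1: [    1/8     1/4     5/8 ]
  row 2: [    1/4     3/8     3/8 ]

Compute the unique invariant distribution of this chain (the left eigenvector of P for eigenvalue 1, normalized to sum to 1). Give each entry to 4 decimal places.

π = [0.2055, 0.3562, 0.4384]

Balance equations π_j = Σ_i π_i·P[i][j]:
  π_0 = 1/4·π_0 + 1/8·π_1 + 1/4·π_2
  π_1 = 1/2·π_0 + 1/4·π_1 + 3/8·π_2
  normalize: π_0 + π_1 + π_2 = 1
Solving the linear system gives exactly π = [15/73, 26/73, 32/73].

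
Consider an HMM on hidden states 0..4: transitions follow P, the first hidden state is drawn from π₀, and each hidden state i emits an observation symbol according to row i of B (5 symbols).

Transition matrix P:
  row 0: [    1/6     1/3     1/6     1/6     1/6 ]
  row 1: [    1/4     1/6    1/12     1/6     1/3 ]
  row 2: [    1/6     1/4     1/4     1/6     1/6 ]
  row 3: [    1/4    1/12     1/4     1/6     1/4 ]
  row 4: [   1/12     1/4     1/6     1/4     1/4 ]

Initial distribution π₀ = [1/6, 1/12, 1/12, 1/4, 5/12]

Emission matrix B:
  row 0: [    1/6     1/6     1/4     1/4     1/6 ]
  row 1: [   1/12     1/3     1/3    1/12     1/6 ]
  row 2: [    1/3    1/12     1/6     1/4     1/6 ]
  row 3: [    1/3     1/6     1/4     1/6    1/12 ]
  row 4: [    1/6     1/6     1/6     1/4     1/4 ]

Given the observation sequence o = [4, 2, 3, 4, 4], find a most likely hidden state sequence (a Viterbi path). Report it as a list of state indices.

path = [4, 1, 4, 4, 4]

t=0: δ = [2.778e-02, 1.389e-02, 1.389e-02, 2.083e-02, 1.042e-01]  (obs o_0=4)
t=1: δ = [2.170e-03, 8.681e-03, 2.894e-03, 6.510e-03, 4.340e-03]  ψ = [4, 4, 4, 4, 4]  (obs o_1=2)
t=2: δ = [5.425e-04, 1.206e-04, 4.069e-04, 2.411e-04, 7.234e-04]  ψ = [1, 1, 3, 1, 1]  (obs o_2=3)
t=3: δ = [1.507e-05, 3.014e-05, 2.009e-05, 1.507e-05, 4.521e-05]  ψ = [0, 0, 4, 4, 4]  (obs o_3=4)
t=4: δ = [1.256e-06, 1.884e-06, 1.256e-06, 9.419e-07, 2.826e-06]  ψ = [1, 4, 4, 4, 4]  (obs o_4=4)
backtrack: best end state = 4; path = [4, 1, 4, 4, 4]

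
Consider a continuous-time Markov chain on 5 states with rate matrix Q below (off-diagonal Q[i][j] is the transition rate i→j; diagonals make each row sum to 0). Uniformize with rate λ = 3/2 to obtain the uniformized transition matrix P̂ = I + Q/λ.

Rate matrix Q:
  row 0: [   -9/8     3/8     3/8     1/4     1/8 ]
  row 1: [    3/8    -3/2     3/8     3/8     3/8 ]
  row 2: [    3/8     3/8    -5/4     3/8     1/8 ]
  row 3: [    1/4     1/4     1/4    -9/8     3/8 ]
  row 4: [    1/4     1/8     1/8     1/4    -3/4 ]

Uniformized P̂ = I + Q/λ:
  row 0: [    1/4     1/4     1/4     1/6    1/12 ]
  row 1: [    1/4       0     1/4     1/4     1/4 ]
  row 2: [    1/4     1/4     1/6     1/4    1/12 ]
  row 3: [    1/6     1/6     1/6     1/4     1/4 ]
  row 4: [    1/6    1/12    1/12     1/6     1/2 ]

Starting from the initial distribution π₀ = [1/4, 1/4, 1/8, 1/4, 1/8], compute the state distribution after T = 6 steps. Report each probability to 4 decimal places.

π = [0.2118, 0.1530, 0.1765, 0.2118, 0.2469]

t=0: π = [0.2500, 0.2500, 0.1250, 0.2500, 0.1250]
t=1: π = [0.2188, 0.1458, 0.1979, 0.2188, 0.2188]
t=2: π = [0.2135, 0.1589, 0.1788, 0.2135, 0.2352]
t=3: π = [0.2126, 0.1533, 0.1781, 0.2126, 0.2434]
t=4: π = [0.2120, 0.1534, 0.1769, 0.2120, 0.2457]
t=5: π = [0.2119, 0.1530, 0.1766, 0.2119, 0.2466]
t=6: π = [0.2118, 0.1530, 0.1765, 0.2118, 0.2469]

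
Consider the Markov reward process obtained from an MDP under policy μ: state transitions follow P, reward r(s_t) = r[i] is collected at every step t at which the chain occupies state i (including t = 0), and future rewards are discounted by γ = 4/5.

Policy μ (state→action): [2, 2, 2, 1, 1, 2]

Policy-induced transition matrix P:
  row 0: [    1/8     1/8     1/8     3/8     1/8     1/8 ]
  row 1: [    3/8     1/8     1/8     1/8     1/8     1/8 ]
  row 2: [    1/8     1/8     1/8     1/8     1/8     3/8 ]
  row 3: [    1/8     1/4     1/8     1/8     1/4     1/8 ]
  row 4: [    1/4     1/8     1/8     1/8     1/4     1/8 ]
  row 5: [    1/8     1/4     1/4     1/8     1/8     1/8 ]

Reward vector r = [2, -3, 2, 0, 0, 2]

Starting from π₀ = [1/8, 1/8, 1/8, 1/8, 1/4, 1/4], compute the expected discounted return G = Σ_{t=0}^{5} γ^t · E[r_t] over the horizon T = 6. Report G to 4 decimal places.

G = 1.9437

t=0: π = [0.1250, 0.1250, 0.1250, 0.1250, 0.2500, 0.2500], E[r] = 0.6250, γ^t·E[r] = 0.625000, running G = 0.625000
t=1: π = [0.1875, 0.1719, 0.1563, 0.1563, 0.1719, 0.1563], E[r] = 0.4844, γ^t·E[r] = 0.387500, running G = 1.012500
t=2: π = [0.1895, 0.1641, 0.1445, 0.1719, 0.1660, 0.1641], E[r] = 0.5039, γ^t·E[r] = 0.322500, running G = 1.335000
t=3: π = [0.1868, 0.1670, 0.1455, 0.1724, 0.1672, 0.1611], E[r] = 0.4858, γ^t·E[r] = 0.248750, running G = 1.583750
t=4: π = [0.1877, 0.1667, 0.1451, 0.1717, 0.1674, 0.1614], E[r] = 0.4883, γ^t·E[r] = 0.200000, running G = 1.783750
t=5: π = [0.1876, 0.1666, 0.1452, 0.1719, 0.1674, 0.1613], E[r] = 0.4882, γ^t·E[r] = 0.159980, running G = 1.943730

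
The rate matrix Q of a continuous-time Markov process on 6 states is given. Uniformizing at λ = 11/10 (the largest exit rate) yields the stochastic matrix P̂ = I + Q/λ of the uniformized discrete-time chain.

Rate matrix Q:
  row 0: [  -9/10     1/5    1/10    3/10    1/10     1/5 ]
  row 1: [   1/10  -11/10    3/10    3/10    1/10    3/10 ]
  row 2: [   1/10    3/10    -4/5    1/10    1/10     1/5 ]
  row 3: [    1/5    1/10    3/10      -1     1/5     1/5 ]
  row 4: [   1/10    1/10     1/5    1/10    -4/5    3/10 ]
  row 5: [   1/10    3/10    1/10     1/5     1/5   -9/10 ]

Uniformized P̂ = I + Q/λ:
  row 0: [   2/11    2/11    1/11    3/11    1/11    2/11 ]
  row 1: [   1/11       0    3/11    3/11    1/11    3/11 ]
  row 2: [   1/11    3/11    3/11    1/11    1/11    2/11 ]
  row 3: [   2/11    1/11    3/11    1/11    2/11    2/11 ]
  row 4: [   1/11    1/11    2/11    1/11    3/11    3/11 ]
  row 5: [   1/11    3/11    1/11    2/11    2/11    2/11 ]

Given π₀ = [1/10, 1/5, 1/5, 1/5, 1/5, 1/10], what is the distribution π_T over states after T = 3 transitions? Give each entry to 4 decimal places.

π = [0.1157, 0.1599, 0.1999, 0.1615, 0.1519, 0.2110]

t=0: π = [0.1000, 0.2000, 0.2000, 0.2000, 0.2000, 0.1000]
t=1: π = [0.1182, 0.1364, 0.2182, 0.1545, 0.1545, 0.2182]
t=2: π = [0.1157, 0.1686, 0.1975, 0.1570, 0.1529, 0.2083]
t=3: π = [0.1157, 0.1599, 0.1999, 0.1615, 0.1519, 0.2110]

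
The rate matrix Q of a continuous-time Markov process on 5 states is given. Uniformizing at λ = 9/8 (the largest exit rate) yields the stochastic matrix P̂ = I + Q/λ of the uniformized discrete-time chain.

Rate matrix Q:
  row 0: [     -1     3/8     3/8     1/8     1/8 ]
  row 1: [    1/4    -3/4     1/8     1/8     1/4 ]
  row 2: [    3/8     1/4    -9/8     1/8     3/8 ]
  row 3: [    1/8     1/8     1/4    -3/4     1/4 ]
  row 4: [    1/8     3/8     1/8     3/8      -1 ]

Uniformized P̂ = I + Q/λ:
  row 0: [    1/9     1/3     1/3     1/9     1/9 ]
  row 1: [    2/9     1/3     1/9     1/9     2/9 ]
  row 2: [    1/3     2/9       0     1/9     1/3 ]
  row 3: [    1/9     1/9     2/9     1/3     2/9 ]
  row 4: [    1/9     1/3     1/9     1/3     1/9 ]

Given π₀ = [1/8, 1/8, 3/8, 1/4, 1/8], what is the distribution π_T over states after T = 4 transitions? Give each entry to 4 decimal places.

π = [0.1749, 0.2723, 0.1559, 0.2000, 0.1969]

t=0: π = [0.1250, 0.1250, 0.3750, 0.2500, 0.1250]
t=1: π = [0.2083, 0.2361, 0.1250, 0.1944, 0.2361]
t=2: π = [0.1651, 0.2762, 0.1651, 0.2068, 0.1867]
t=3: π = [0.1785, 0.2690, 0.1524, 0.1986, 0.2015]
t=4: π = [0.1749, 0.2723, 0.1559, 0.2000, 0.1969]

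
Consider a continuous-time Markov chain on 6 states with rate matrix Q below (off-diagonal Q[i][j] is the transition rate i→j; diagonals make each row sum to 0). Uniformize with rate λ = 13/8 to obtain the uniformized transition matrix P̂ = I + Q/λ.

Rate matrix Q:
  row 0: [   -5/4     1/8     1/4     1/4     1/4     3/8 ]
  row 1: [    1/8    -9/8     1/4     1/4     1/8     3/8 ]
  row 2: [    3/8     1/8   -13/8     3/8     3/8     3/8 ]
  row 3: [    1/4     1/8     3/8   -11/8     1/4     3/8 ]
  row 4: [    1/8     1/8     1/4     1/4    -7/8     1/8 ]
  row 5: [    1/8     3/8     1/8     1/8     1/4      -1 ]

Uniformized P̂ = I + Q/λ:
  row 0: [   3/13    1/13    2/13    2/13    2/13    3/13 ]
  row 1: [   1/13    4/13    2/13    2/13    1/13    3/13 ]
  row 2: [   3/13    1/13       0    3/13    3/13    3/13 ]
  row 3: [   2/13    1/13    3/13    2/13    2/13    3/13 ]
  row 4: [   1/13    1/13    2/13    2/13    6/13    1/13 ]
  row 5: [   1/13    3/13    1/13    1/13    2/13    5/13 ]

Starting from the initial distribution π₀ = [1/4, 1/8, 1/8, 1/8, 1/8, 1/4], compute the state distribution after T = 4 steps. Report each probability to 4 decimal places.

t=0: π = [0.2500, 0.1250, 0.1250, 0.1250, 0.1250, 0.2500]
t=1: π = [0.1442, 0.1442, 0.1250, 0.1442, 0.1923, 0.2500]
t=2: π = [0.1294, 0.1487, 0.1265, 0.1442, 0.2115, 0.2396]
t=3: π = [0.1274, 0.1481, 0.1270, 0.1451, 0.2172, 0.2351]
t=4: π = [0.1272, 0.1473, 0.1274, 0.1455, 0.2191, 0.2335]

π = [0.1272, 0.1473, 0.1274, 0.1455, 0.2191, 0.2335]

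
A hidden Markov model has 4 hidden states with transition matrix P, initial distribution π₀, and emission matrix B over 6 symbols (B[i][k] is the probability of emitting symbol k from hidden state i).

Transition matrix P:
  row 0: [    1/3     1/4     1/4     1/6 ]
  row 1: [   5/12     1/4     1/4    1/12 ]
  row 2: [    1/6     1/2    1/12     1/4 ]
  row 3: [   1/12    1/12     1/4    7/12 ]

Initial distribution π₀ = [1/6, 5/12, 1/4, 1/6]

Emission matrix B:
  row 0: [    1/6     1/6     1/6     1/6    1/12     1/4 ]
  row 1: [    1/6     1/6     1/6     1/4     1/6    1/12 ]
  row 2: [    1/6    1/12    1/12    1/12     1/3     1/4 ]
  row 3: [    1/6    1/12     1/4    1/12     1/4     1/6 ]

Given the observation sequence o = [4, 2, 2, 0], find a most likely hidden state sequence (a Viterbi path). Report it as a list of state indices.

path = [3, 3, 3, 3]

t=0: δ = [1.389e-02, 6.944e-02, 8.333e-02, 4.167e-02]  (obs o_0=4)
t=1: δ = [4.823e-03, 6.944e-03, 1.447e-03, 6.076e-03]  ψ = [1, 2, 1, 3]  (obs o_1=2)
t=2: δ = [4.823e-04, 2.894e-04, 1.447e-04, 8.861e-04]  ψ = [1, 1, 1, 3]  (obs o_2=2)
t=3: δ = [2.679e-05, 2.009e-05, 3.692e-05, 8.615e-05]  ψ = [0, 0, 3, 3]  (obs o_3=0)
backtrack: best end state = 3; path = [3, 3, 3, 3]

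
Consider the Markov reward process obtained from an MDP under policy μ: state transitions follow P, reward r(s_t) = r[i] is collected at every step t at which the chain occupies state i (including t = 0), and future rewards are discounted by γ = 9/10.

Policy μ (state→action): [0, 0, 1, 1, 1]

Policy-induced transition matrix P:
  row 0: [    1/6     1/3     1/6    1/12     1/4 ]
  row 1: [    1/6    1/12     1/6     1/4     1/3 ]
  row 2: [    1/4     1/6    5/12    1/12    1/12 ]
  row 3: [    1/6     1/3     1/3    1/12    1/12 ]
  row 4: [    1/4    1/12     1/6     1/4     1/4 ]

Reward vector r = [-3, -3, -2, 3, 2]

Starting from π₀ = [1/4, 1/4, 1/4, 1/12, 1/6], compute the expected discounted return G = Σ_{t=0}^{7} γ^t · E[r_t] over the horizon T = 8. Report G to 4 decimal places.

G = -5.3543

t=0: π = [0.2500, 0.2500, 0.2500, 0.0833, 0.1667], E[r] = -1.4167, γ^t·E[r] = -1.416667, running G = -1.416667
t=1: π = [0.2014, 0.1875, 0.2431, 0.1528, 0.2153], E[r] = -0.7639, γ^t·E[r] = -0.687500, running G = -2.104167
t=2: π = [0.2049, 0.1921, 0.2529, 0.1505, 0.1997], E[r] = -0.8461, γ^t·E[r] = -0.685313, running G = -2.789479
t=3: π = [0.2044, 0.1932, 0.2550, 0.1486, 0.1988], E[r] = -0.8593, γ^t·E[r] = -0.626449, running G = -3.415928
t=4: π = [0.2045, 0.1928, 0.2552, 0.1487, 0.1988], E[r] = -0.8586, γ^t·E[r] = -0.563335, running G = -3.979263
t=5: π = [0.2045, 0.1929, 0.2552, 0.1486, 0.1988], E[r] = -0.8593, γ^t·E[r] = -0.507399, running G = -4.486663
t=6: π = [0.2045, 0.1929, 0.2552, 0.1486, 0.1988], E[r] = -0.8593, γ^t·E[r] = -0.456658, running G = -4.943320
t=7: π = [0.2045, 0.1929, 0.2552, 0.1486, 0.1988], E[r] = -0.8593, γ^t·E[r] = -0.410993, running G = -5.354313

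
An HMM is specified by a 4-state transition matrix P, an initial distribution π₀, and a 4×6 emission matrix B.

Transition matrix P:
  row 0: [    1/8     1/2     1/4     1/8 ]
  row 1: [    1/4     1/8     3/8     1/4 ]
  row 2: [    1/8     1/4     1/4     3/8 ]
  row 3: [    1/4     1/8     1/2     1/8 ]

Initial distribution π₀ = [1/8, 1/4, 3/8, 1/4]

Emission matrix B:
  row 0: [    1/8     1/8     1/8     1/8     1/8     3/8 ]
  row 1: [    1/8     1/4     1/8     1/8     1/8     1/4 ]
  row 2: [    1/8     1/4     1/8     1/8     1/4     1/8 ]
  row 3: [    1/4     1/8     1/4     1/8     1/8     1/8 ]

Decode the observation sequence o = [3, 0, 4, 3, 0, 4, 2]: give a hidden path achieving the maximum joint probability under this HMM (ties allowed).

path = [2, 3, 2, 2, 3, 2, 3]

t=0: δ = [1.562e-02, 3.125e-02, 4.688e-02, 3.125e-02]  (obs o_0=3)
t=1: δ = [9.766e-04, 1.465e-03, 1.953e-03, 4.395e-03]  ψ = [1, 2, 3, 2]  (obs o_1=0)
t=2: δ = [1.373e-04, 6.866e-05, 5.493e-04, 9.155e-05]  ψ = [3, 3, 3, 2]  (obs o_2=4)
t=3: δ = [8.583e-06, 1.717e-05, 1.717e-05, 2.575e-05]  ψ = [2, 2, 2, 2]  (obs o_3=3)
t=4: δ = [8.047e-07, 5.364e-07, 1.609e-06, 1.609e-06]  ψ = [3, 0, 3, 2]  (obs o_4=0)
t=5: δ = [5.029e-08, 5.029e-08, 2.012e-07, 7.544e-08]  ψ = [3, 0, 3, 2]  (obs o_5=4)
t=6: δ = [3.143e-09, 6.286e-09, 6.286e-09, 1.886e-08]  ψ = [2, 2, 2, 2]  (obs o_6=2)
backtrack: best end state = 3; path = [2, 3, 2, 2, 3, 2, 3]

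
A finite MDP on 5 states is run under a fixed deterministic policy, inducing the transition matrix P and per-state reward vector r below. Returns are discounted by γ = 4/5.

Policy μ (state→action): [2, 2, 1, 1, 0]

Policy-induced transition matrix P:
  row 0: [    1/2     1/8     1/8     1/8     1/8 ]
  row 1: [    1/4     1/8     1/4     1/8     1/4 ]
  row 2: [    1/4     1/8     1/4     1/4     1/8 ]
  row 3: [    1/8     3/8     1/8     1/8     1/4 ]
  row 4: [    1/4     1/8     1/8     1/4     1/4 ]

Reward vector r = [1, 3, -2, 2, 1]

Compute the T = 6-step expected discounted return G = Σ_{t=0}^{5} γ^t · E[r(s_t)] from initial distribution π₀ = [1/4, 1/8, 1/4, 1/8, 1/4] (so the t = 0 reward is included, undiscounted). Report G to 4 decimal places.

G = 3.3164

t=0: π = [0.2500, 0.1250, 0.2500, 0.1250, 0.2500], E[r] = 0.6250, γ^t·E[r] = 0.625000, running G = 0.625000
t=1: π = [0.2969, 0.1563, 0.1719, 0.1875, 0.1875], E[r] = 0.9844, γ^t·E[r] = 0.787500, running G = 1.412500
t=2: π = [0.3008, 0.1719, 0.1660, 0.1699, 0.1914], E[r] = 1.0156, γ^t·E[r] = 0.650000, running G = 2.062500
t=3: π = [0.3040, 0.1675, 0.1672, 0.1697, 0.1917], E[r] = 1.0029, γ^t·E[r] = 0.513500, running G = 2.576000
t=4: π = [0.3048, 0.1674, 0.1668, 0.1699, 0.1911], E[r] = 1.0042, γ^t·E[r] = 0.411313, running G = 2.987313
t=5: π = [0.3050, 0.1675, 0.1668, 0.1697, 0.1910], E[r] = 1.0043, γ^t·E[r] = 0.329098, running G = 3.316410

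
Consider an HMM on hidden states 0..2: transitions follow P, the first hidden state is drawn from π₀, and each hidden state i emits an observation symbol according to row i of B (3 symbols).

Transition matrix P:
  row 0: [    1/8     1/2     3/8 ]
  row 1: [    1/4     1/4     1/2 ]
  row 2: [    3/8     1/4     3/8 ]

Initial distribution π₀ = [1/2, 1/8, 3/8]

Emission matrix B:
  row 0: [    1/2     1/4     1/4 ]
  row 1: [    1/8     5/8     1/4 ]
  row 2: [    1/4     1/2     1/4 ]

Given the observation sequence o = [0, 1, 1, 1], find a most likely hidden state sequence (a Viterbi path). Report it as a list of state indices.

path = [0, 1, 2, 2]

t=0: δ = [2.500e-01, 1.562e-02, 9.375e-02]  (obs o_0=0)
t=1: δ = [8.789e-03, 7.812e-02, 4.688e-02]  ψ = [2, 0, 0]  (obs o_1=1)
t=2: δ = [4.883e-03, 1.221e-02, 1.953e-02]  ψ = [1, 1, 1]  (obs o_2=1)
t=3: δ = [1.831e-03, 3.052e-03, 3.662e-03]  ψ = [2, 2, 2]  (obs o_3=1)
backtrack: best end state = 2; path = [0, 1, 2, 2]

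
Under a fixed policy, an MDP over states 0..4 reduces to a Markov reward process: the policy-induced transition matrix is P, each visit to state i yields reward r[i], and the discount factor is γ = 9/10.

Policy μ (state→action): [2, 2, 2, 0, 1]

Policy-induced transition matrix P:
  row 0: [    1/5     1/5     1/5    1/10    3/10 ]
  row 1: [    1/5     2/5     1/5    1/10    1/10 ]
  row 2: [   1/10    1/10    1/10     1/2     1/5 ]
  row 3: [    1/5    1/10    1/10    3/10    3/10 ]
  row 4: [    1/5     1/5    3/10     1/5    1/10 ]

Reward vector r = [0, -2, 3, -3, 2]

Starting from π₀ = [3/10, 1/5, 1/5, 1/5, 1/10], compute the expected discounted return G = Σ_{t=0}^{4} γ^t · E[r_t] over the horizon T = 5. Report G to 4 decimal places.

t=0: π = [0.3000, 0.2000, 0.2000, 0.2000, 0.1000], E[r] = -0.2000, γ^t·E[r] = -0.200000, running G = -0.200000
t=1: π = [0.1800, 0.2000, 0.1700, 0.2300, 0.2200], E[r] = -0.1400, γ^t·E[r] = -0.126000, running G = -0.326000
t=2: π = [0.1830, 0.2000, 0.1820, 0.2360, 0.1990], E[r] = -0.1640, γ^t·E[r] = -0.132840, running G = -0.458840
t=3: π = [0.1818, 0.1982, 0.1781, 0.2399, 0.2020], E[r] = -0.1778, γ^t·E[r] = -0.129616, running G = -0.588456
t=4: π = [0.1822, 0.1978, 0.1784, 0.2394, 0.2022], E[r] = -0.1744, γ^t·E[r] = -0.114450, running G = -0.702906

G = -0.7029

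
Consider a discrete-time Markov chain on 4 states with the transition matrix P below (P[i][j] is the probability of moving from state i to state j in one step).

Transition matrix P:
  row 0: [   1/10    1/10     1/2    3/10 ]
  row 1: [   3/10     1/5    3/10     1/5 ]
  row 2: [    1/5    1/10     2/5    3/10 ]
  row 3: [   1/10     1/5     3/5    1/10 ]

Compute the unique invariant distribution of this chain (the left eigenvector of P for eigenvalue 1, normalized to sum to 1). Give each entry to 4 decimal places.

π = [0.1726, 0.1376, 0.4512, 0.2385]

Balance equations π_j = Σ_i π_i·P[i][j]:
  π_0 = 1/10·π_0 + 3/10·π_1 + 1/5·π_2 + 1/10·π_3
  π_1 = 1/10·π_0 + 1/5·π_1 + 1/10·π_2 + 1/5·π_3
  π_2 = 1/2·π_0 + 3/10·π_1 + 2/5·π_2 + 3/5·π_3
  normalize: π_0 + π_1 + π_2 + π_3 = 1
Solving the linear system gives exactly π = [207/1199, 15/109, 541/1199, 26/109].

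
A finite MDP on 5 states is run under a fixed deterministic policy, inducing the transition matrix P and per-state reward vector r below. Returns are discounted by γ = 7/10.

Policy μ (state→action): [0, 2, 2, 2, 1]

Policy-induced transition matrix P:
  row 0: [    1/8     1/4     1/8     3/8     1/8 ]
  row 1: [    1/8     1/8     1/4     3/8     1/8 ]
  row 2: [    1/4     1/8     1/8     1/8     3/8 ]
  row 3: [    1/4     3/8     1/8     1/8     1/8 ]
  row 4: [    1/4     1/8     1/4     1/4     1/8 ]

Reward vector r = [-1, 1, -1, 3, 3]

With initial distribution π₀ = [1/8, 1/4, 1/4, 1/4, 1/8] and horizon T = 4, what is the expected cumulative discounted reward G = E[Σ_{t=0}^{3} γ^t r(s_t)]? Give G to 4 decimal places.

G = 2.6738

t=0: π = [0.1250, 0.2500, 0.2500, 0.2500, 0.1250], E[r] = 1.0000, γ^t·E[r] = 1.000000, running G = 1.000000
t=1: π = [0.2031, 0.2031, 0.1719, 0.2344, 0.1875], E[r] = 1.0938, γ^t·E[r] = 0.765625, running G = 1.765625
t=2: π = [0.1992, 0.2090, 0.1738, 0.2500, 0.1680], E[r] = 1.0898, γ^t·E[r] = 0.534023, running G = 2.299648
t=3: π = [0.1990, 0.2124, 0.1721, 0.2480, 0.1685], E[r] = 1.0908, γ^t·E[r] = 0.374151, running G = 2.673800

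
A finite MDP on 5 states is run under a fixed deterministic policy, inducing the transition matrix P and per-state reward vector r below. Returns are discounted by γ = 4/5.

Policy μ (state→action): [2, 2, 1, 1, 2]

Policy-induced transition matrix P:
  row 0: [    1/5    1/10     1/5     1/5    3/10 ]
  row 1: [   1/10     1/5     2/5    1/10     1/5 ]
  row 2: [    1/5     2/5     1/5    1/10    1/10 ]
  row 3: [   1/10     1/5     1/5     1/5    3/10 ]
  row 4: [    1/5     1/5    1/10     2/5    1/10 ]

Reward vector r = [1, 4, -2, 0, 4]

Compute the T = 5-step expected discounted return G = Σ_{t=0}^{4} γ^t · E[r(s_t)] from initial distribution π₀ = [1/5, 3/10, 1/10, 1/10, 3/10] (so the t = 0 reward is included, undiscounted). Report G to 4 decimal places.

t=0: π = [0.2000, 0.3000, 0.1000, 0.1000, 0.3000], E[r] = 2.4000, γ^t·E[r] = 2.400000, running G = 2.400000
t=1: π = [0.1600, 0.2000, 0.2300, 0.2200, 0.1900], E[r] = 1.2600, γ^t·E[r] = 1.008000, running G = 3.408000
t=2: π = [0.1580, 0.2300, 0.2210, 0.1950, 0.1960], E[r] = 1.4200, γ^t·E[r] = 0.908800, running G = 4.316800
t=3: π = [0.1575, 0.2284, 0.2264, 0.1941, 0.1936], E[r] = 1.3927, γ^t·E[r] = 0.713062, running G = 5.029862
t=4: π = [0.1578, 0.2295, 0.2263, 0.1932, 0.1932], E[r] = 1.3959, γ^t·E[r] = 0.571748, running G = 5.601611

G = 5.6016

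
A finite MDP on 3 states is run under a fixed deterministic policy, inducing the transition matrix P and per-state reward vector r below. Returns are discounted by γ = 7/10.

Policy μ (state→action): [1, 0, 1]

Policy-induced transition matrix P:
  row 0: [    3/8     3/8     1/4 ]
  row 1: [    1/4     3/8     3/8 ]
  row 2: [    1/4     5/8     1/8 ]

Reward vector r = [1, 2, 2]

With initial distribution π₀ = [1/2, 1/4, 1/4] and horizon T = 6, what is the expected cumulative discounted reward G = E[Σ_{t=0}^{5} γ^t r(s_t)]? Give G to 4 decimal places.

G = 4.8072

t=0: π = [0.5000, 0.2500, 0.2500], E[r] = 1.5000, γ^t·E[r] = 1.500000, running G = 1.500000
t=1: π = [0.3125, 0.4375, 0.2500], E[r] = 1.6875, γ^t·E[r] = 1.181250, running G = 2.681250
t=2: π = [0.2891, 0.4375, 0.2734], E[r] = 1.7109, γ^t·E[r] = 0.838359, running G = 3.519609
t=3: π = [0.2861, 0.4434, 0.2705], E[r] = 1.7139, γ^t·E[r] = 0.587856, running G = 4.107466
t=4: π = [0.2858, 0.4426, 0.2716], E[r] = 1.7142, γ^t·E[r] = 0.411587, running G = 4.519053
t=5: π = [0.2857, 0.4429, 0.2714], E[r] = 1.7143, γ^t·E[r] = 0.288119, running G = 4.807172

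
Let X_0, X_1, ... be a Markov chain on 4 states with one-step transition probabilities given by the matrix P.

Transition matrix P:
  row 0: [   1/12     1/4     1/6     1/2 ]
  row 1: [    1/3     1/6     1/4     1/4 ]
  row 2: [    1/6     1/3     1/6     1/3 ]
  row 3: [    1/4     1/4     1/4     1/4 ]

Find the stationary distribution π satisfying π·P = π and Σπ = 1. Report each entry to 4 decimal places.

π = [0.2167, 0.2472, 0.2141, 0.3220]

Balance equations π_j = Σ_i π_i·P[i][j]:
  π_0 = 1/12·π_0 + 1/3·π_1 + 1/6·π_2 + 1/4·π_3
  π_1 = 1/4·π_0 + 1/6·π_1 + 1/3·π_2 + 1/4·π_3
  π_2 = 1/6·π_0 + 1/4·π_1 + 1/6·π_2 + 1/4·π_3
  normalize: π_0 + π_1 + π_2 + π_3 = 1
Solving the linear system gives exactly π = [255/1177, 291/1177, 252/1177, 379/1177].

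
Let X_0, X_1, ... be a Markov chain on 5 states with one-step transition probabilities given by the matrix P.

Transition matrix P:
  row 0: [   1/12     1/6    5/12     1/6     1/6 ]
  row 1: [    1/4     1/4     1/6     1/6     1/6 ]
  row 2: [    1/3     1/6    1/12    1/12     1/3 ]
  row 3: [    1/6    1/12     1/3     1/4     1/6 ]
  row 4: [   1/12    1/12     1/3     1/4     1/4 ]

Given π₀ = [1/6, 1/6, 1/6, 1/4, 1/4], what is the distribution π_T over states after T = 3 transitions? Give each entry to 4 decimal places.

π = [0.1860, 0.1446, 0.2615, 0.1794, 0.2284]

t=0: π = [0.1667, 0.1667, 0.1667, 0.2500, 0.2500]
t=1: π = [0.1736, 0.1389, 0.2778, 0.1944, 0.2153]
t=2: π = [0.1921, 0.1441, 0.2552, 0.1777, 0.2309]
t=3: π = [0.1860, 0.1446, 0.2615, 0.1794, 0.2284]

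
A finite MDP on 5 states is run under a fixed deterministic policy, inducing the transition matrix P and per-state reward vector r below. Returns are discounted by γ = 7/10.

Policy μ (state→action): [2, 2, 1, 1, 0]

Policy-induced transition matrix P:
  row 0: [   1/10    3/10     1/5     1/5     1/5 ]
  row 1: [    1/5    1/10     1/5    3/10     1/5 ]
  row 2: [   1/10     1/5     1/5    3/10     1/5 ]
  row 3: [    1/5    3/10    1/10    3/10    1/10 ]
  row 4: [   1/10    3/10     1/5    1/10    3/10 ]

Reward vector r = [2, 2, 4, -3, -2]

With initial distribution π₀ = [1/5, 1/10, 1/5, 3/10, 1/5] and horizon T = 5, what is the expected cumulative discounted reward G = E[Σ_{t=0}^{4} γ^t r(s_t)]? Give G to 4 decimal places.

t=0: π = [0.2000, 0.1000, 0.2000, 0.3000, 0.2000], E[r] = 0.1000, γ^t·E[r] = 0.100000, running G = 0.100000
t=1: π = [0.1400, 0.2600, 0.1700, 0.2400, 0.1900], E[r] = 0.3800, γ^t·E[r] = 0.266000, running G = 0.366000
t=2: π = [0.1500, 0.2310, 0.1760, 0.2480, 0.1950], E[r] = 0.3320, γ^t·E[r] = 0.162680, running G = 0.528680
t=3: π = [0.1479, 0.2362, 0.1752, 0.2460, 0.1947], E[r] = 0.3416, γ^t·E[r] = 0.117169, running G = 0.645849
t=4: π = [0.1482, 0.2352, 0.1754, 0.2463, 0.1949], E[r] = 0.3400, γ^t·E[r] = 0.081627, running G = 0.727476

G = 0.7275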